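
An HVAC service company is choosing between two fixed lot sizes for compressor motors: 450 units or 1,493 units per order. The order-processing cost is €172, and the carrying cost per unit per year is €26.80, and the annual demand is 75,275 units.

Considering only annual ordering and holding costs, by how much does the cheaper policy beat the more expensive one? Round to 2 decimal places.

For each Q, cost = (D/Q)·S + (Q/2)·H.
TC(450) = (75,275/450)×172 + (450/2)×26.8 = €34,801.78
TC(1,493) = (75,275/1,493)×172 + (1,493/2)×26.8 = €28,678.20
Lots of 1,493 are cheaper by €6,123.58.

€6,123.58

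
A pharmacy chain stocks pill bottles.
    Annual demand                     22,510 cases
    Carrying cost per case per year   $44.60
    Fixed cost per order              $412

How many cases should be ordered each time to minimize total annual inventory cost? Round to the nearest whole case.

645 cases

Optimal lot size Q* = (2 × 22,510 × $412 / $44.6)^½ ≈ 644.89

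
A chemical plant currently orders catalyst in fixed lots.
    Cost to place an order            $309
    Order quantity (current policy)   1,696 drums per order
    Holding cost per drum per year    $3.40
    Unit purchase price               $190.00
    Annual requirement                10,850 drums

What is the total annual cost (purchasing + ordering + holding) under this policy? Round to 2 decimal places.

$2,066,360.00

Orders/yr = 10,850/1,696 = 6.397; ordering cost = 6.397 × $309 = $1,976.80
Average inventory = 1,696/2 = 848; holding cost = 848 × $3.4 = $2,883.20
Purchase cost = D·C = 10,850 × 190 = $2,061,500.00
Total = $1,976.80 + $2,883.20 + $2,061,500.00 = $2,066,360.00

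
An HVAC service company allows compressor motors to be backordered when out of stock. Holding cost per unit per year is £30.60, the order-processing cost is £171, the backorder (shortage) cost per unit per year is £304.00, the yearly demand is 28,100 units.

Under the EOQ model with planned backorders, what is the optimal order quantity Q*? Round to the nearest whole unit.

588 units

Q* = √(2DS/H) · √((H + b)/b)
   = √(2 × 28,100 × 171 / 30.6) · √((30.6 + 304) / 304)
   = 560.410 × 1.0491 ≈ 587.94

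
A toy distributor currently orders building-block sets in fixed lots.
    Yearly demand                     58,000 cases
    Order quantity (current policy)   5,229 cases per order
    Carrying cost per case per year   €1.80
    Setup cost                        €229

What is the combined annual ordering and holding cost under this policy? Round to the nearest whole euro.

Orders/yr = 58,000/5,229 = 11.092; ordering cost = 11.092 × €229 = €2,540.07
Average inventory = 5,229/2 = 2614.5; holding cost = 2614.5 × €1.8 = €4,706.10
Total = €2,540.07 + €4,706.10 = €7,246.17

€7,246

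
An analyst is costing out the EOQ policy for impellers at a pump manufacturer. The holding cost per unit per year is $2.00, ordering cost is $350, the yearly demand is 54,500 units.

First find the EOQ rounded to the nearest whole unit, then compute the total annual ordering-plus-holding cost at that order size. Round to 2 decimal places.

$8,734.99

EOQ = √(2DS/H) = √(2 × 54,500 × 350 / 2)
    = √(19,075,000.00) ≈ 4,367.49 → Q = 4,367 units
Orders/yr = 54,500/4,367 = 12.480; ordering cost = 12.480 × $350 = $4,367.99
Average inventory = 4,367/2 = 2183.5; holding cost = 2183.5 × $2 = $4,367.00
Total = $4,367.99 + $4,367.00 = $8,734.99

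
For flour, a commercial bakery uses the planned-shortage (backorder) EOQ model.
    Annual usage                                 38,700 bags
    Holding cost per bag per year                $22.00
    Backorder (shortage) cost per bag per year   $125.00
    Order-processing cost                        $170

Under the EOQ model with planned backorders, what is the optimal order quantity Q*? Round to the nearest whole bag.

839 bags

Basic EOQ = √(2·38,700·170/22) = 773.363
Backorder adjustment √((H+b)/b) = √((22+125)/125) = 1.0844
Q* = 773.363 × 1.0844 ≈ 838.66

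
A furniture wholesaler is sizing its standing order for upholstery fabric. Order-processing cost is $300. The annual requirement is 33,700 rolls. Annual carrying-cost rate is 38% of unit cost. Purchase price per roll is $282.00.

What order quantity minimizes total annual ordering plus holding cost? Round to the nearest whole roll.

434 rolls

H = i·C = 0.38 × $282 = $107.1600 per roll-year
Optimal lot size Q* = (2 × 33,700 × $300 / $107.16)^½ ≈ 434.38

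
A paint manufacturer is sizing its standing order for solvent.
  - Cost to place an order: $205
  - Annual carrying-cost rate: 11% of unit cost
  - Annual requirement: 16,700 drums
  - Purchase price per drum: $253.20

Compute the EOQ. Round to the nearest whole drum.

Carrying cost H = $253.2 × 11% = $27.8520/drum/yr
Optimal lot size Q* = (2 × 16,700 × $205 / $27.852)^½ ≈ 495.82

496 drums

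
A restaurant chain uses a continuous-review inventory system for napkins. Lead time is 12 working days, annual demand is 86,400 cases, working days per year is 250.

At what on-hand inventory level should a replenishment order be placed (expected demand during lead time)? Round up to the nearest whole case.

Daily demand d = 86,400 / 250 = 345.600 cases/day
Demand during lead time = 345.600 × 12 = 4,147.20
Reorder point = 4,147.20 → round up

4,148 cases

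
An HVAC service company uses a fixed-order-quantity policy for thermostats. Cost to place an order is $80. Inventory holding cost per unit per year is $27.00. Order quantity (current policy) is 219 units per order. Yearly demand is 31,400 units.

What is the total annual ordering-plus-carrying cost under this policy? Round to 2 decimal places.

Ordering: D/Q × S = 31,400/219 × $80 = $11,470.32
Holding:  Q/2 × H = 219/2 × $27 = $2,956.50
Total = $11,470.32 + $2,956.50 = $14,426.82

$14,426.82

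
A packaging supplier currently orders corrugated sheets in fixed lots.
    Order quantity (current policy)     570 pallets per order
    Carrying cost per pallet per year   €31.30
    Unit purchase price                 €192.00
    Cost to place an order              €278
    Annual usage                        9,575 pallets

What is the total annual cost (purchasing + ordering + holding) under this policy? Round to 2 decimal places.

Orders/yr = 9,575/570 = 16.798; ordering cost = 16.798 × €278 = €4,669.91
Average inventory = 570/2 = 285; holding cost = 285 × €31.3 = €8,920.50
Purchase cost = D·C = 9,575 × 192 = €1,838,400.00
Total = €4,669.91 + €8,920.50 + €1,838,400.00 = €1,851,990.41

€1,851,990.41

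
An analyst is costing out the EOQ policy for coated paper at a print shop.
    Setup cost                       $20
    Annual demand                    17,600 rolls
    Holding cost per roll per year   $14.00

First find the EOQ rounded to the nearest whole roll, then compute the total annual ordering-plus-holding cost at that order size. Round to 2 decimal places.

Q* = √(2·D·S / H) = √(2·17,600·20 / 14) = √50,285.7 ≈ 224.24 → Q = 224 rolls
Orders/yr = 17,600/224 = 78.571; ordering cost = 78.571 × $20 = $1,571.43
Average inventory = 224/2 = 112; holding cost = 112 × $14 = $1,568.00
Total = $1,571.43 + $1,568.00 = $3,139.43

$3,139.43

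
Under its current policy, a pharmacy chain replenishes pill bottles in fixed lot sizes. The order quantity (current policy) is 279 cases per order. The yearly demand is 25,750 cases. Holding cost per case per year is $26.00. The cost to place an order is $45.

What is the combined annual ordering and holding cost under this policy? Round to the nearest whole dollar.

Orders/yr = 25,750/279 = 92.294; ordering cost = 92.294 × $45 = $4,153.23
Average inventory = 279/2 = 139.5; holding cost = 139.5 × $26 = $3,627.00
Total = $4,153.23 + $3,627.00 = $7,780.23

$7,780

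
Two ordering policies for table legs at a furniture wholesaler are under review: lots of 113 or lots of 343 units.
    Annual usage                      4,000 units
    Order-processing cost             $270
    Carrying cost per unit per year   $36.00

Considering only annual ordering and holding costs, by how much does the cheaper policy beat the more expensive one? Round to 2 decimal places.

TC(Q) = (D/Q)S + (Q/2)H
TC(113) = (4,000/113)×270 + (113/2)×36 = $11,591.52
TC(343) = (4,000/343)×270 + (343/2)×36 = $9,322.69
|ΔTC| = |$11,591.52 − $9,322.69| = $2,268.83

$2,268.83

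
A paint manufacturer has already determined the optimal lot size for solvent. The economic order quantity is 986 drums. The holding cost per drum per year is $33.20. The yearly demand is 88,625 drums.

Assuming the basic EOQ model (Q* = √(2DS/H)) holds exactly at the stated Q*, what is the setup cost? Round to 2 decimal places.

$182.10

EOQ relation: Q² = 2DS/H, so rearrange for the unknown.
S = Q²H / (2D) = 986² × 33.2 / (2 × 88,625) = 182.0982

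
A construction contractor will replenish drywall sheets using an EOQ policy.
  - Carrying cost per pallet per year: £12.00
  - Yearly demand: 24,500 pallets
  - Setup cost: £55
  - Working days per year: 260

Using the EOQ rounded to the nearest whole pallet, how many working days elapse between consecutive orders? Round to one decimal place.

Optimal lot size Q* = (2 × 24,500 × £55 / £12)^½ ≈ 473.90 → Q = 474 pallets
Cycle time = (working days × Q)/D = (260 × 474) / 24,500 = 5.030 days

5.0 days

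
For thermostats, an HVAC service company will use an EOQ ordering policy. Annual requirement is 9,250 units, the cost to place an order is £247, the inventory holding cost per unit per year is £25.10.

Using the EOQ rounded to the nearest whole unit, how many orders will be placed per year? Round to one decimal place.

21.7 orders per year

Optimal lot size Q* = (2 × 9,250 × £247 / £25.1)^½ ≈ 426.68 → Q = 427
Orders per year = D/Q = 9,250 / 427 = 21.663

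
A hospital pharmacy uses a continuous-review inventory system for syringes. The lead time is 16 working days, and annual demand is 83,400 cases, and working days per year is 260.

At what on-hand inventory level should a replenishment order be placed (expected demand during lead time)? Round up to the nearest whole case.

Daily demand d = 83,400 / 260 = 320.769 cases/day
Demand during lead time = 320.769 × 16 = 5,132.31
Reorder point = 5,132.31 → round up

5,133 cases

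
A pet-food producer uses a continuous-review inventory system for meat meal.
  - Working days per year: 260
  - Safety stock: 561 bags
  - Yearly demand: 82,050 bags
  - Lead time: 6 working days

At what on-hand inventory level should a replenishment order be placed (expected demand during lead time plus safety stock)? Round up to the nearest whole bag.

Daily demand d = 82,050 / 260 = 315.577 bags/day
Demand during lead time = 315.577 × 6 = 1,893.46
Reorder point = 1,893.46 + 561 = 2,454.46 → round up

2,455 bags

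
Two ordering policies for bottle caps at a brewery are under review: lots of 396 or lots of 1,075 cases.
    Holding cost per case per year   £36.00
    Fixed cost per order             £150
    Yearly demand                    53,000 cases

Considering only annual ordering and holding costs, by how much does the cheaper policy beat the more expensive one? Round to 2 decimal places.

TC(Q) = (D/Q)S + (Q/2)H
TC(396) = (53,000/396)×150 + (396/2)×36 = £27,203.76
TC(1,075) = (53,000/1,075)×150 + (1,075/2)×36 = £26,745.35
Lots of 1,075 are cheaper by £458.41.

£458.41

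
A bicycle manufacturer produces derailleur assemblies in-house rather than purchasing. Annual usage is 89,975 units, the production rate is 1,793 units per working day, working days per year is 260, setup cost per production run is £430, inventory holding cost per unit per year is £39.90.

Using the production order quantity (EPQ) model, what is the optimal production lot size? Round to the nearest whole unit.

1,550 units

d = 89,975/260 = 346.0577 units/day;  effective holding cost H(1 − d/p) = 39.9·(1 − 346.0577/1793) = 32.19911
Q* = √(2DS / H_eff) = √(2·89,975·430 / 32.19911) ≈ 1,550.20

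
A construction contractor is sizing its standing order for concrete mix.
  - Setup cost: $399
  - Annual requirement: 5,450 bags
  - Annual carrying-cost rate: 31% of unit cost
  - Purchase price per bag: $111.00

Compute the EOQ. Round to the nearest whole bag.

356 bags

Holding cost per bag per year: H = 31% × $111 = $34.4100
Optimal lot size Q* = (2 × 5,450 × $399 / $34.41)^½ ≈ 355.51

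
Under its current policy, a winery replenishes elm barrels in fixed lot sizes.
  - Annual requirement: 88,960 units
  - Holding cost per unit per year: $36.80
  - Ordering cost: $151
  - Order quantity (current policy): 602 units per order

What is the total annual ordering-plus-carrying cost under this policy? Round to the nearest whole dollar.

Ordering: D/Q × S = 88,960/602 × $151 = $22,313.89
Holding:  Q/2 × H = 602/2 × $36.8 = $11,076.80
Total = $22,313.89 + $11,076.80 = $33,390.69

$33,391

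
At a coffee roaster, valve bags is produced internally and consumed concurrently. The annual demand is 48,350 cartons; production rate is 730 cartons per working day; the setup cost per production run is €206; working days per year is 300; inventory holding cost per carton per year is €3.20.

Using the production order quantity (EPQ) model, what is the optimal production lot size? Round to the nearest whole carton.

2,826 cartons

Daily demand d = 48,350/300 = 161.167; p = 730; 1 − d/p = 0.77922
EPQ = √(2DS / (H(1 − d/p)))
    = √(2 × 48,350 × 206 / (3.2 × 0.77922)) ≈ 2,826.45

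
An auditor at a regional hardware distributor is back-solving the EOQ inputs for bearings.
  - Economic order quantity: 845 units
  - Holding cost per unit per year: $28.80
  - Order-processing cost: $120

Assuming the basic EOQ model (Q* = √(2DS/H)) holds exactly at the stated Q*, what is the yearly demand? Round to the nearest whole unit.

85,683 units per year

Since Q* = (2DS/H)^½, squaring gives Q*²·H = 2DS.
D = Q²H / (2S) = 845² × 28.8 / (2 × 120) = 85,683.00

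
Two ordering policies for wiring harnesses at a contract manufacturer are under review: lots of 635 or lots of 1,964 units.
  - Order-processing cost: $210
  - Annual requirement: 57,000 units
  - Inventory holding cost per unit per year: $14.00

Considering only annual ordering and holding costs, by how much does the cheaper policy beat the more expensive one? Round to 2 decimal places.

TC(Q) = (D/Q)S + (Q/2)H
TC(635) = (57,000/635)×210 + (635/2)×14 = $23,295.39
TC(1,964) = (57,000/1,964)×210 + (1,964/2)×14 = $19,842.70
Cheaper: Q = 1,964.  Difference = $3,452.69

$3,452.69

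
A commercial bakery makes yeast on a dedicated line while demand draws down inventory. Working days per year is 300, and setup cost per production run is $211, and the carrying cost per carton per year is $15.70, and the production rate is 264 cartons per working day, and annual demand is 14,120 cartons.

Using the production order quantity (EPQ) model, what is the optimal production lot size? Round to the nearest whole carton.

680 cartons

d = 14,120/300 = 47.0667 cartons/day;  effective holding cost H(1 − d/p) = 15.7·(1 − 47.0667/264) = 12.90096
Q* = √(2DS / H_eff) = √(2·14,120·211 / 12.90096) ≈ 679.61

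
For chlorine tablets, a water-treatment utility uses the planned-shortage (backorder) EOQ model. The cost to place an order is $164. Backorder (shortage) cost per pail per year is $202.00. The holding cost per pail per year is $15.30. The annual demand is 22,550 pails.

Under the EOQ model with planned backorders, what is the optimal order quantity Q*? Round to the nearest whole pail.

721 pails

Basic EOQ = √(2·22,550·164/15.3) = 695.288
Backorder adjustment √((H+b)/b) = √((15.3+202)/202) = 1.0372
Q* = 695.288 × 1.0372 ≈ 721.14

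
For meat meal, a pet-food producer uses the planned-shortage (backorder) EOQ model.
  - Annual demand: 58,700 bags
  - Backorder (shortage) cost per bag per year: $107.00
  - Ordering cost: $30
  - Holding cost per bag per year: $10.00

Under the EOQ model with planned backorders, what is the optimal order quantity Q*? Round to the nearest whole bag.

621 bags

Basic EOQ = √(2·58,700·30/10) = 593.464
Backorder adjustment √((H+b)/b) = √((10+107)/107) = 1.0457
Q* = 593.464 × 1.0457 ≈ 620.58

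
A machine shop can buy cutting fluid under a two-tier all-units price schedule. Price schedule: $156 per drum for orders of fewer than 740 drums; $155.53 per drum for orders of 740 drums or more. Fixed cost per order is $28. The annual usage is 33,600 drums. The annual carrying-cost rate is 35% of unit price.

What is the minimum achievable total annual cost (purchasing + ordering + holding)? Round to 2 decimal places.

$5,247,220.49

H₁ = 35%×$156 = $54.6000;  H₂ = 35%×$155.53 = $54.4355
EOQ₁ = √(2×33,600×28/54.6000) = 185.64  (< 740, feasible at tier 1)
EOQ₂ = √(2×33,600×28/54.4355) = 185.92  (< 740 → use Q = 740 at tier-2 price)
TC(tier 1 (EOQ₁), Q≈185.6) = $5,251,735.85
TC(tier 2, Q≈740.0) = $5,247,220.49
Minimum at tier 2: $5,247,220.49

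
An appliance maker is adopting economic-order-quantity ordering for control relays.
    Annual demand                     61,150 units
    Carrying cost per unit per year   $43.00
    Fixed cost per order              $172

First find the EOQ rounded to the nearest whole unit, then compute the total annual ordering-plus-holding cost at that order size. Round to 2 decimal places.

Optimal lot size Q* = (2 × 61,150 × $172 / $43)^½ ≈ 699.43 → Q = 699 units
Ordering: D/Q × S = 61,150/699 × $172 = $15,046.92
Holding:  Q/2 × H = 699/2 × $43 = $15,028.50
Total = $15,046.92 + $15,028.50 = $30,075.42

$30,075.42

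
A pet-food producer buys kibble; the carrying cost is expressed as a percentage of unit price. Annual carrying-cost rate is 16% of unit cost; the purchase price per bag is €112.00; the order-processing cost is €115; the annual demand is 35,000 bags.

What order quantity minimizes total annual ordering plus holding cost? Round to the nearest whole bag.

670 bags

Holding cost per bag per year: H = 16% × €112 = €17.9200
Optimal lot size Q* = (2 × 35,000 × €115 / €17.92)^½ ≈ 670.24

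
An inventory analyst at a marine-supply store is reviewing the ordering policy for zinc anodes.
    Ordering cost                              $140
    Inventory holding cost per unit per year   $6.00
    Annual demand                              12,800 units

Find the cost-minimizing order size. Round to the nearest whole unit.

EOQ = √(2DS/H) = √(2 × 12,800 × 140 / 6)
    = √(597,333.33) ≈ 772.87

773 units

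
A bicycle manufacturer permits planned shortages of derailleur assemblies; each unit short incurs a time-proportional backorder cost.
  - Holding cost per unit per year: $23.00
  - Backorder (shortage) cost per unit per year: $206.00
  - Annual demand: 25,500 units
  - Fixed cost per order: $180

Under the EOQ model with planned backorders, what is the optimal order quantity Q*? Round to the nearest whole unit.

Basic EOQ = √(2·25,500·180/23) = 631.768
Backorder adjustment √((H+b)/b) = √((23+206)/206) = 1.0543
Q* = 631.768 × 1.0543 ≈ 666.10

666 units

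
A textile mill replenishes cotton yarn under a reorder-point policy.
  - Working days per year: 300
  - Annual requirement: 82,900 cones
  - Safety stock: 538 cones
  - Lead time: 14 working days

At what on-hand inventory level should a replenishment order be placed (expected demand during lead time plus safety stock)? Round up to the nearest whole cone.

Daily demand d = 82,900 / 300 = 276.333 cones/day
Demand during lead time = 276.333 × 14 = 3,868.67
Reorder point = 3,868.67 + 538 = 4,406.67 → round up

4,407 cones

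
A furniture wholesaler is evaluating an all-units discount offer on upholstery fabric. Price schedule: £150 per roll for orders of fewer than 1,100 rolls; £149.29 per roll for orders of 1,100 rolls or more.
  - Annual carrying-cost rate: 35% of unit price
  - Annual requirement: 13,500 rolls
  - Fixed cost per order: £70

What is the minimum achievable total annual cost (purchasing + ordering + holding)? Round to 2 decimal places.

H₁ = 35%×£150 = £52.5000;  H₂ = 35%×£149.29 = £52.2515
EOQ₁ = √(2×13,500×70/52.5000) = 189.74  (< 1,100, feasible at tier 1)
EOQ₂ = √(2×13,500×70/52.2515) = 190.19  (< 1,100 → use Q = 1,100 at tier-2 price)
TC(tier 1 (EOQ₁), Q≈189.7) = £2,034,961.17
TC(tier 2, Q≈1,100.0) = £2,045,012.42
Minimum at tier 1 (EOQ₁): £2,034,961.17

£2,034,961.17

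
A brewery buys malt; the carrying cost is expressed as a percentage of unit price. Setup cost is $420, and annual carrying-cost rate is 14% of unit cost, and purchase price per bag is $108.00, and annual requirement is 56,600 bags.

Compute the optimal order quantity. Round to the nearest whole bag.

Holding cost per bag per year: H = 14% × $108 = $15.1200
EOQ = √(2DS/H) = √(2 × 56,600 × 420 / 15.12)
    = √(3,144,444.44) ≈ 1,773.26

1,773 bags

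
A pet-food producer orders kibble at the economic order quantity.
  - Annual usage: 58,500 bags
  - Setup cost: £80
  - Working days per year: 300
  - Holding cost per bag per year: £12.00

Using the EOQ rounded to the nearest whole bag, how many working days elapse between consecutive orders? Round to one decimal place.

4.5 days

Q* = √(2·D·S / H) = √(2·58,500·80 / 12) = √780,000.0 ≈ 883.18 → Q = 883 bags
Days between orders = 300 / (D/Q) = 300 / 66.251 ≈ 4.528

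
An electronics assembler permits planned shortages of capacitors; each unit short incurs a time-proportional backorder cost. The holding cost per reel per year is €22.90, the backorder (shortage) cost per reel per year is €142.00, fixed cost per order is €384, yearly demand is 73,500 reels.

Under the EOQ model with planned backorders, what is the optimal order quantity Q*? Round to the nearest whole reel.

Basic EOQ = √(2·73,500·384/22.9) = 1,570.025
Backorder adjustment √((H+b)/b) = √((22.9+142)/142) = 1.0776
Q* = 1,570.025 × 1.0776 ≈ 1,691.89

1,692 reels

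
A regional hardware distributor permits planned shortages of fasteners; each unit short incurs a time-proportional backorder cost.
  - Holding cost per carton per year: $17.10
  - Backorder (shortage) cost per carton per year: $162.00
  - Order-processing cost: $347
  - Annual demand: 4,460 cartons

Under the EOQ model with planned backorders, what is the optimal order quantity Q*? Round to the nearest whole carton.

447 cartons

Q* = √(2DS/H) · √((H + b)/b)
   = √(2 × 4,460 × 347 / 17.1) · √((17.1 + 162) / 162)
   = 425.451 × 1.0515 ≈ 447.34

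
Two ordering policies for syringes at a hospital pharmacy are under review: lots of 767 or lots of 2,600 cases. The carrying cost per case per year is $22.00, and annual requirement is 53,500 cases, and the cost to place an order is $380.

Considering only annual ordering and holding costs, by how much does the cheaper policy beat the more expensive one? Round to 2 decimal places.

Annual cost at Q: ordering D·S/Q plus holding Q·H/2.
TC(767) = (53,500/767)×380 + (767/2)×22 = $34,942.87
TC(2,600) = (53,500/2,600)×380 + (2,600/2)×22 = $36,419.23
|ΔTC| = |$34,942.87 − $36,419.23| = $1,476.36

$1,476.36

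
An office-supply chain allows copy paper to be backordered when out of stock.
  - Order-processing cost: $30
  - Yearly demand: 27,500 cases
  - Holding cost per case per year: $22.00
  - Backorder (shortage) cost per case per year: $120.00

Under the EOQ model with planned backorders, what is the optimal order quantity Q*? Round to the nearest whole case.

298 cases

Basic EOQ = √(2·27,500·30/22) = 273.861
Backorder adjustment √((H+b)/b) = √((22+120)/120) = 1.0878
Q* = 273.861 × 1.0878 ≈ 297.91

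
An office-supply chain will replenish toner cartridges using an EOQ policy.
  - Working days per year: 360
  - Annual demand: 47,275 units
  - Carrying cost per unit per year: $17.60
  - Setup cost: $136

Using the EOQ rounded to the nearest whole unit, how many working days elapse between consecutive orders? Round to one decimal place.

Q* = √(2·D·S / H) = √(2·47,275·136 / 17.6) = √730,613.6 ≈ 854.76 → Q = 855 units
Cycle time = (working days × Q)/D = (360 × 855) / 47,275 = 6.511 days

6.5 days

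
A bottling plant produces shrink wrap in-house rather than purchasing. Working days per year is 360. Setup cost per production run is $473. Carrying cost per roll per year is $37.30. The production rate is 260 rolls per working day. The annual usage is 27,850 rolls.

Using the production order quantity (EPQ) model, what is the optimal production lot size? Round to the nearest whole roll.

Daily demand d = 27,850/360 = 77.361; p = 260; 1 − d/p = 0.70246
EPQ = √(2DS / (H(1 − d/p)))
    = √(2 × 27,850 × 473 / (37.3 × 0.70246)) ≈ 1,002.75

1,003 rolls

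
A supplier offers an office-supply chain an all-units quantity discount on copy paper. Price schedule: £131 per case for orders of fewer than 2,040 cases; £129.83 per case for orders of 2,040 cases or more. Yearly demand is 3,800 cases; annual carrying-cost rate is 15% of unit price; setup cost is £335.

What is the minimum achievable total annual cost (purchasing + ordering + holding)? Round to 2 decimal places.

H₁ = 15%×£131 = £19.6500;  H₂ = 15%×£129.83 = £19.4745
EOQ₁ = √(2×3,800×335/19.6500) = 359.95  (< 2,040, feasible at tier 1)
EOQ₂ = √(2×3,800×335/19.4745) = 361.57  (< 2,040 → use Q = 2,040 at tier-2 price)
TC(tier 1 (EOQ₁), Q≈360.0) = £504,873.11
TC(tier 2, Q≈2,040.0) = £513,842.01
Minimum at tier 1 (EOQ₁): £504,873.11

£504,873.11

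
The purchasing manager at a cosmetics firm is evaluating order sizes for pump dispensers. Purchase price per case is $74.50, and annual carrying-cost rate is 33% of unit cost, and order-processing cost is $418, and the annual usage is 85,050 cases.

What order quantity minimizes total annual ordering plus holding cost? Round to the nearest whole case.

H = i·C = 0.33 × $74.5 = $24.5850 per case-year
EOQ = √(2DS/H) = √(2 × 85,050 × 418 / 24.585)
    = √(2,892,080.54) ≈ 1,700.61

1,701 cases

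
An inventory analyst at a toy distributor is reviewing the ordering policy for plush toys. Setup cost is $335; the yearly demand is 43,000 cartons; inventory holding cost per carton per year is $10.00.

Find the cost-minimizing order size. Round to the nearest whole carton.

Q* = √(2·D·S / H) = √(2·43,000·335 / 10) = √2,881,000.0 ≈ 1,697.35

1,697 cartons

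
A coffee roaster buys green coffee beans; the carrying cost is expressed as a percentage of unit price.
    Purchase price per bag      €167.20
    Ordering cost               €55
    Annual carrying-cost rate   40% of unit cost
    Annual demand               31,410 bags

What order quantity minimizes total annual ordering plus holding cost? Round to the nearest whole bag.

H = i·C = 0.4 × €167.2 = €66.8800 per bag-year
Optimal lot size Q* = (2 × 31,410 × €55 / €66.88)^½ ≈ 227.29

227 bags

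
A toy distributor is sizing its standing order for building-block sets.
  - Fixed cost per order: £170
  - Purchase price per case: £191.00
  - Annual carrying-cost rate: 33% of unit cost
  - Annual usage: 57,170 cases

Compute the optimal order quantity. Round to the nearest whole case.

Carrying cost H = £191 × 33% = £63.0300/case/yr
2DS/H = 2·57,170·170/63.03 = 308,389.66
EOQ = √308,389.66 ≈ 555.33

555 cases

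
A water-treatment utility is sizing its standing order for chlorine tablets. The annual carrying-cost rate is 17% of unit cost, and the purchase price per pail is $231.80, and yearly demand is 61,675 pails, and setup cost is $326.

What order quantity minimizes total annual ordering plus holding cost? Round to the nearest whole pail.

1,010 pails

Carrying cost H = $231.8 × 17% = $39.4060/pail/yr
2DS/H = 2·61,675·326/39.406 = 1,020,456.28
EOQ = √1,020,456.28 ≈ 1,010.18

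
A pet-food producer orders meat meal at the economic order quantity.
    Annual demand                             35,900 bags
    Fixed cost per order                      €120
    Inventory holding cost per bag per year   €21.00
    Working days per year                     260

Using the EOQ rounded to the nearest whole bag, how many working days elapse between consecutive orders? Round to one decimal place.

4.6 days

Q* = √(2·D·S / H) = √(2·35,900·120 / 21) = √410,285.7 ≈ 640.54 → Q = 641 bags
Days between orders = 260 / (D/Q) = 260 / 56.006 ≈ 4.642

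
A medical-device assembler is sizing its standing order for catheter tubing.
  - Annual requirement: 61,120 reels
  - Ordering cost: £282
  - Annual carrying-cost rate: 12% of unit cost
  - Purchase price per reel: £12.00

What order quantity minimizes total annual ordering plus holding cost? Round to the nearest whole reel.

H = i·C = 0.12 × £12 = £1.4400 per reel-year
Q* = √(2·D·S / H) = √(2·61,120·282 / 1.44) = √23,938,666.7 ≈ 4,892.72

4,893 reels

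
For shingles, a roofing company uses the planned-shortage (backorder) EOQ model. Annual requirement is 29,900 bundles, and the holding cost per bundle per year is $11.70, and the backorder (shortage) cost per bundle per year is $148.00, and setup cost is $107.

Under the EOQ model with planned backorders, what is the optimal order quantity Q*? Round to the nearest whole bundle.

Q* = √(2DS/H) · √((H + b)/b)
   = √(2 × 29,900 × 107 / 11.7) · √((11.7 + 148) / 148)
   = 739.519 × 1.0388 ≈ 768.19

768 bundles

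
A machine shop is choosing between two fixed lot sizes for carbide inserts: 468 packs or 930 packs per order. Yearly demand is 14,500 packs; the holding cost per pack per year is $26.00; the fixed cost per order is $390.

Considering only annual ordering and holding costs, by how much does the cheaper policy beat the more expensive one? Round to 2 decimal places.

For each Q, cost = (D/Q)·S + (Q/2)·H.
TC(468) = (14,500/468)×390 + (468/2)×26 = $18,167.33
TC(930) = (14,500/930)×390 + (930/2)×26 = $18,170.65
Lots of 468 are cheaper by $3.31.

$3.31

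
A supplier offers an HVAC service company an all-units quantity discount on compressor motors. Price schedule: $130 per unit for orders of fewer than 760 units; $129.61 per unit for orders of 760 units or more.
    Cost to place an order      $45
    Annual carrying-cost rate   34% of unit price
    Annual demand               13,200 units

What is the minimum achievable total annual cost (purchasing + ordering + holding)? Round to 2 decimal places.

$1,723,246.35

H₁ = 34%×$130 = $44.2000;  H₂ = 34%×$129.61 = $44.0674
EOQ₁ = √(2×13,200×45/44.2000) = 163.94  (< 760, feasible at tier 1)
EOQ₂ = √(2×13,200×45/44.0674) = 164.19  (< 760 → use Q = 760 at tier-2 price)
TC(tier 1 (EOQ₁), Q≈163.9) = $1,723,246.35
TC(tier 2, Q≈760.0) = $1,728,379.19
Minimum at tier 1 (EOQ₁): $1,723,246.35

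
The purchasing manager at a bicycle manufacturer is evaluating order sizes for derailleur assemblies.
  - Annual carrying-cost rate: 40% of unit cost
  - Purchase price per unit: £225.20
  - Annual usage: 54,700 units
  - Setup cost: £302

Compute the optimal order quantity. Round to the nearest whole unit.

H = i·C = 0.4 × £225.2 = £90.0800 per unit-year
Q* = √(2·D·S / H) = √(2·54,700·302 / 90.08) = √366,771.8 ≈ 605.62

606 units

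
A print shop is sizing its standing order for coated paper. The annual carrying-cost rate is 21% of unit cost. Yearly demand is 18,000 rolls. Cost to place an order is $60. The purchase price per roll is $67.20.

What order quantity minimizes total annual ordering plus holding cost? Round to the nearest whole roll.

391 rolls

H = i·C = 0.21 × $67.2 = $14.1120 per roll-year
2DS/H = 2·18,000·60/14.112 = 153,061.22
EOQ = √153,061.22 ≈ 391.23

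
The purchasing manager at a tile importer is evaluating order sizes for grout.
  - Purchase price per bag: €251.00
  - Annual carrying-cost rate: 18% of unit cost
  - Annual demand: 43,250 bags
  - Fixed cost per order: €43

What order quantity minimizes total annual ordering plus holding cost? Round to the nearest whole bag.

287 bags

H = i·C = 0.18 × €251 = €45.1800 per bag-year
EOQ = √(2DS/H) = √(2 × 43,250 × 43 / 45.18)
    = √(82,326.25) ≈ 286.93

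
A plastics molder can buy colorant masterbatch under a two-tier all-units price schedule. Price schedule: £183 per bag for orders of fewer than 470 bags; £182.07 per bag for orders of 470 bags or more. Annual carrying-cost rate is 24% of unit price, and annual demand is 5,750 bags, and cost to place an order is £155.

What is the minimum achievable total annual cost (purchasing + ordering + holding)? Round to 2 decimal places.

£1,059,067.52

H₁ = 24%×£183 = £43.9200;  H₂ = 24%×£182.07 = £43.6968
EOQ₁ = √(2×5,750×155/43.9200) = 201.46  (< 470, feasible at tier 1)
EOQ₂ = √(2×5,750×155/43.6968) = 201.97  (< 470 → use Q = 470 at tier-2 price)
TC(tier 1 (EOQ₁), Q≈201.5) = £1,061,098.02
TC(tier 2, Q≈470.0) = £1,059,067.52
Minimum at tier 2: £1,059,067.52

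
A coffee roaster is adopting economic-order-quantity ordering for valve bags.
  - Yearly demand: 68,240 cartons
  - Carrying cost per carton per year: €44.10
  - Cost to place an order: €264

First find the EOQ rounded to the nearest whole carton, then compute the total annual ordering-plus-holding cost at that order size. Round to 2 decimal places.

€39,861.70

EOQ = √(2DS/H) = √(2 × 68,240 × 264 / 44.1)
    = √(817,023.13) ≈ 903.89 → Q = 904 cartons
Annual ordering cost = (D/Q)·S = (68,240/904) × 264 = €19,928.50
Annual holding cost  = (Q/2)·H = (904/2) × 44.1 = €19,933.20
Total = €19,928.50 + €19,933.20 = €39,861.70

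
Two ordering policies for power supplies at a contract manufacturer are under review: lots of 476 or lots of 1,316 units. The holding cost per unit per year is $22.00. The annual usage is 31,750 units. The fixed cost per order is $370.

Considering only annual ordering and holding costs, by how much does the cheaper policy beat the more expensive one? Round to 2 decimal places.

Annual cost at Q: ordering D·S/Q plus holding Q·H/2.
TC(476) = (31,750/476)×370 + (476/2)×22 = $29,915.62
TC(1,316) = (31,750/1,316)×370 + (1,316/2)×22 = $23,402.67
Cheaper: Q = 1,316.  Difference = $6,512.95

$6,512.95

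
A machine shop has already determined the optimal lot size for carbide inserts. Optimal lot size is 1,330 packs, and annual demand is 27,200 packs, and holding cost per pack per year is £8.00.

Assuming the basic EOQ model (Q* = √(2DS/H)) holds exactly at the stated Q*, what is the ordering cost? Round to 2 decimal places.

Since Q* = (2DS/H)^½, squaring gives Q*²·H = 2DS.
S = Q²H / (2D) = 1,330² × 8 / (2 × 27,200) = 260.1324

£260.13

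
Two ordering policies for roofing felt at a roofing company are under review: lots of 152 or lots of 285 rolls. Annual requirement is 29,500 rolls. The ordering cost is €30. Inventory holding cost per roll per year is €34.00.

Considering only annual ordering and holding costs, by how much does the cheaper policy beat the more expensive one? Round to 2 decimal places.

€456.11

Annual cost at Q: ordering D·S/Q plus holding Q·H/2.
TC(152) = (29,500/152)×30 + (152/2)×34 = €8,406.37
TC(285) = (29,500/285)×30 + (285/2)×34 = €7,950.26
Cheaper: Q = 285.  Difference = €456.11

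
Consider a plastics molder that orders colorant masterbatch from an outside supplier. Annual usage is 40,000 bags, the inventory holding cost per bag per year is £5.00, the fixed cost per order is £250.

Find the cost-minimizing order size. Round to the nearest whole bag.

2,000 bags

2DS/H = 2·40,000·250/5 = 4,000,000.00
EOQ = √4,000,000.00 ≈ 2,000.00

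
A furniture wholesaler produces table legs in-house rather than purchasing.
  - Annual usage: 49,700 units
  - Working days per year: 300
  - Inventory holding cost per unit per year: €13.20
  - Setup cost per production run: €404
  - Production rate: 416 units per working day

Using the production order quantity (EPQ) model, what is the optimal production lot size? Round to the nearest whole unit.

d = 49,700/300 = 165.6667 units/day;  effective holding cost H(1 − d/p) = 13.2·(1 − 165.6667/416) = 7.94327
Q* = √(2DS / H_eff) = √(2·49,700·404 / 7.94327) ≈ 2,248.46

2,248 units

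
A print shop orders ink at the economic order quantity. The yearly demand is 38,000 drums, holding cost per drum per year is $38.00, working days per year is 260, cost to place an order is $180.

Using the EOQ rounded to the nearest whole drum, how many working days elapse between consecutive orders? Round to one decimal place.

4.1 days

Optimal lot size Q* = (2 × 38,000 × $180 / $38)^½ ≈ 600.00 → Q = 600 drums
Cycle time = (working days × Q)/D = (260 × 600) / 38,000 = 4.105 days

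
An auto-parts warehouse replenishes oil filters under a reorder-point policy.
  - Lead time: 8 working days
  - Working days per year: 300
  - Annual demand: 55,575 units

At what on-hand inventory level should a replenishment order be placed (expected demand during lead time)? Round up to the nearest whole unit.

Daily demand d = 55,575 / 300 = 185.250 units/day
Demand during lead time = 185.250 × 8 = 1,482.00
Reorder point = 1,482.00 → round up

1,482 units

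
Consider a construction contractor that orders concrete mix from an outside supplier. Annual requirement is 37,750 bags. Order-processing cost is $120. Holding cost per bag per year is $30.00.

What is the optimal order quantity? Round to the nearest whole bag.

550 bags

EOQ = √(2DS/H) = √(2 × 37,750 × 120 / 30)
    = √(302,000.00) ≈ 549.55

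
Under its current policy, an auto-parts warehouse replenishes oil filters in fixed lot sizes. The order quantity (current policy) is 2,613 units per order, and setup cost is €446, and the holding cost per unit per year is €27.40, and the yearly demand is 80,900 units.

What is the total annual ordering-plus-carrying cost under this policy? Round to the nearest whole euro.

€49,607

Ordering: D/Q × S = 80,900/2,613 × €446 = €13,808.42
Holding:  Q/2 × H = 2,613/2 × €27.4 = €35,798.10
Total = €13,808.42 + €35,798.10 = €49,606.52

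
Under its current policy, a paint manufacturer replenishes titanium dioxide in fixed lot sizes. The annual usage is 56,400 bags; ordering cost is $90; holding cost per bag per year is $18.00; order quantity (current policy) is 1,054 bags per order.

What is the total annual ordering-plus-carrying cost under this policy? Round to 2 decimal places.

Orders/yr = 56,400/1,054 = 53.510; ordering cost = 53.510 × $90 = $4,815.94
Average inventory = 1,054/2 = 527; holding cost = 527 × $18 = $9,486.00
Total = $4,815.94 + $9,486.00 = $14,301.94

$14,301.94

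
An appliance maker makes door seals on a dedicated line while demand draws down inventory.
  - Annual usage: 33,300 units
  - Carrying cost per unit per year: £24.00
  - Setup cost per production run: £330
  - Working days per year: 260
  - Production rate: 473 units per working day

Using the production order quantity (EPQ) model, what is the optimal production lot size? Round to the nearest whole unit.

Daily demand d = 33,300/260 = 128.077; p = 473; 1 − d/p = 0.72922
EPQ = √(2DS / (H(1 − d/p)))
    = √(2 × 33,300 × 330 / (24 × 0.72922)) ≈ 1,120.62

1,121 units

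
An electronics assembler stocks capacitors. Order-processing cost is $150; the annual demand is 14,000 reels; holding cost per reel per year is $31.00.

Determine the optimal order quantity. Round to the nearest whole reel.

368 reels

EOQ = √(2DS/H) = √(2 × 14,000 × 150 / 31)
    = √(135,483.87) ≈ 368.08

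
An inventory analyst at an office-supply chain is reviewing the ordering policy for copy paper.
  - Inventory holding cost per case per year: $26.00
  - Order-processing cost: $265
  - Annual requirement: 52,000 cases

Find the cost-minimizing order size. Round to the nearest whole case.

1,030 cases

Q* = √(2·D·S / H) = √(2·52,000·265 / 26) = √1,060,000.0 ≈ 1,029.56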